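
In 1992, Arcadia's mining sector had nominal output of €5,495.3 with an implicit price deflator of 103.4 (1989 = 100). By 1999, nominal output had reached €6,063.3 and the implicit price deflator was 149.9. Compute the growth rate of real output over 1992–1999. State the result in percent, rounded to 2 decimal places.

Real output 1992 = 5495.3 / 1.034 = 5314.60.
Real output 1999 = 6063.3 / 1.499 = 4044.90.
Real growth = 4044.90 / 5314.60 − 1 = -0.2389.

-23.89%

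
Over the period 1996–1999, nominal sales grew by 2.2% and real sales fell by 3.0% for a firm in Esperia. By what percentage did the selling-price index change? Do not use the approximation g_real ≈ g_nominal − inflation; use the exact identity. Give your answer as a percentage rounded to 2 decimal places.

(1 + g_nom) = (1 + g_real)(1 + π), so π = 1.0220 / 0.9700 − 1 = 0.05361.

5.36%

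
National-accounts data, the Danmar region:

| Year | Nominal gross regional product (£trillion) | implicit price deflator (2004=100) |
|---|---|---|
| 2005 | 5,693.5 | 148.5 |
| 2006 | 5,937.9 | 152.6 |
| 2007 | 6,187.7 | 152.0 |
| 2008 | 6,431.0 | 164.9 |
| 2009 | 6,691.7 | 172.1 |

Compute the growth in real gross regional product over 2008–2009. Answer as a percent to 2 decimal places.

-0.30%

Real gross regional product 2008 = 6431.0/1.649 = 3899.94.
Real gross regional product 2009 = 6691.7/1.721 = 3888.26.
Change = 3888.26/3899.94 − 1 = -0.0030.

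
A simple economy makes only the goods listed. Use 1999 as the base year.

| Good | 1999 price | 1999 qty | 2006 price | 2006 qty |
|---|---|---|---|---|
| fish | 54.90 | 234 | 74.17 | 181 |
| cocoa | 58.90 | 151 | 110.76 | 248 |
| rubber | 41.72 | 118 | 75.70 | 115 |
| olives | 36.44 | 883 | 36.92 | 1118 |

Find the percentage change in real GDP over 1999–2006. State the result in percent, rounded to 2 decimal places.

19.11%

Real GDP 1999 = Nominal GDP 1999 = 54.90·234 + 58.90·151 + 41.72·118 + 36.44·883 = 58839.98.
Real GDP 2006 (at 1999 prices) = 54.90·181 + 58.90·248 + 41.72·115 + 36.44·1118 = 70081.82.
Real growth = 70081.82/58839.98 − 1 = 0.1911.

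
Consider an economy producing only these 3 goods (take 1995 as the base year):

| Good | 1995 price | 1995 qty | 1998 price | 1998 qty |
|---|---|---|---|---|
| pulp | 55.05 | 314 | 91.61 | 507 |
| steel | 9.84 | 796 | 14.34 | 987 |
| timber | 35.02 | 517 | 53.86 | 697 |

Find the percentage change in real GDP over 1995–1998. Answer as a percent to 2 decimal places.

Real GDP 1995 = Nominal GDP 1995 = 55.05·314 + 9.84·796 + 35.02·517 = 43223.68.
Real GDP 1998 (at 1995 prices) = 55.05·507 + 9.84·987 + 35.02·697 = 62031.37.
Real growth = 62031.37/43223.68 − 1 = 0.4351.

43.51%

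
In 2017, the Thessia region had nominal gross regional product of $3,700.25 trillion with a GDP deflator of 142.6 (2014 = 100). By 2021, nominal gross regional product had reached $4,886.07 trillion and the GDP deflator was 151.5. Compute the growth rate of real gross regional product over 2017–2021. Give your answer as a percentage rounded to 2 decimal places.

24.29%

Real gross regional product 2017 = 3700.25 / 1.426 = 2594.85.
Real gross regional product 2021 = 4886.07 / 1.515 = 3225.13.
Real growth = 3225.13 / 2594.85 − 1 = 0.2429.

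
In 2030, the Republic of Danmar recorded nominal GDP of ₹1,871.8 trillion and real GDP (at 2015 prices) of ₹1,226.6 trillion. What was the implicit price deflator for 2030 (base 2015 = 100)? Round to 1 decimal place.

implicit price deflator = (Nominal / Real) × 100 = 1871.8 / 1226.6 × 100 = 152.60.

152.6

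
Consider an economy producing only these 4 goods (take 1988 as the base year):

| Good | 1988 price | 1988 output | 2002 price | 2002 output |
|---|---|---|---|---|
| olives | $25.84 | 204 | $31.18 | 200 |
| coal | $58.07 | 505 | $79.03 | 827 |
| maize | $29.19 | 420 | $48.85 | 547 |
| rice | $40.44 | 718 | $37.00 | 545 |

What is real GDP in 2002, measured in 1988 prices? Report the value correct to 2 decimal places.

Real GDP 2002 = Σ (p_1988 × q_2002) = 25.84·200 + 58.07·827 + 29.19·547 + 40.44·545 = 91198.62.

$91198.62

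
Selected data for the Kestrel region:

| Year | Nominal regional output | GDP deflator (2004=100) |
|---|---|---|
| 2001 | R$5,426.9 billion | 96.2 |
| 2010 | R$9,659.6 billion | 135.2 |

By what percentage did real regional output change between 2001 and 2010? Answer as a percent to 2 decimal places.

26.65%

Deflate each year: 2001 → 5426.9/0.962 = 5641.27; 2010 → 9659.6/1.352 = 7144.67.
So real regional output changed by 7144.67/5641.27 − 1 = 0.2665, i.e. 26.65%.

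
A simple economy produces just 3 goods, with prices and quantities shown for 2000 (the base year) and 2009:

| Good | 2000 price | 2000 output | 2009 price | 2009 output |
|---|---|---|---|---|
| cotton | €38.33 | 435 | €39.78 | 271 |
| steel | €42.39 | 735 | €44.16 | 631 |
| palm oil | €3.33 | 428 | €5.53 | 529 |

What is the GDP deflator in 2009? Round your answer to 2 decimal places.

Nominal GDP 2009 = 39.78·271 + 44.16·631 + 5.53·529 = 41570.71.
Real GDP 2009 (at 2000 prices) = 38.33·271 + 42.39·631 + 3.33·529 = 38897.09.
Deflator = Nominal/Real × 100 = 41570.71/38897.09 × 100 = 106.874.

106.87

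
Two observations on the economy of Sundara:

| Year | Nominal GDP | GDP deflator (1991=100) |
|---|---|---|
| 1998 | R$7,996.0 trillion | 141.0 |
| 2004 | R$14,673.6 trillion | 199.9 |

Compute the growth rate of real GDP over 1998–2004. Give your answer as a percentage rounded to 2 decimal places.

Deflate each year: 1998 → 7996.0/1.410 = 5670.92; 2004 → 14673.6/1.999 = 7340.47.
So real GDP changed by 7340.47/5670.92 − 1 = 0.2944, i.e. 29.44%.

29.44%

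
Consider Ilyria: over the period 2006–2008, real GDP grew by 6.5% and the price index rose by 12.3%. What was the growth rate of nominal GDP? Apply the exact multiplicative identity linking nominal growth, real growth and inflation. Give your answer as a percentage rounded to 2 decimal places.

(1 + g_nom) = (1 + g_real)(1 + π) = 1.0650 × 1.1230 = 1.19600.

19.60%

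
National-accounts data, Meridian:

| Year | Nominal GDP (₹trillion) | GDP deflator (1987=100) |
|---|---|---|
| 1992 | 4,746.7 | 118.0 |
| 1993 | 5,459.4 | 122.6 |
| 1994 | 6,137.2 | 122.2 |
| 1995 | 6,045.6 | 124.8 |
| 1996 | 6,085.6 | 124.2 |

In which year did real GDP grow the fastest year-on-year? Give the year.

1994

1993: real = 5459.4/1.226 = 4453.02; growth vs 1992 (4022.63) = 10.70%.
1994: real = 6137.2/1.222 = 5022.26; growth vs 1993 (4453.02) = 12.78%.
1995: real = 6045.6/1.248 = 4844.23; growth vs 1994 (5022.26) = -3.54%.
1996: real = 6085.6/1.242 = 4899.84; growth vs 1995 (4844.23) = 1.15%.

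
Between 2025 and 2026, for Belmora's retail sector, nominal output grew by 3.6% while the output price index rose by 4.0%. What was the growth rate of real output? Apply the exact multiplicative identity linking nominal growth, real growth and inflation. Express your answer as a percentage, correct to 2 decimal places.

-0.38%

(1 + g_nom) = (1 + g_real)(1 + π), so g_real = 1.0360 / 1.0400 − 1 = -0.00385.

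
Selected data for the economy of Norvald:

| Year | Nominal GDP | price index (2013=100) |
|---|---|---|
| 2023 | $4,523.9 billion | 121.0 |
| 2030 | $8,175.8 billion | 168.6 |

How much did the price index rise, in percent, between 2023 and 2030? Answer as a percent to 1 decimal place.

39.3%

Price-level change = 168.6 / 121.0 − 1 = 0.3934.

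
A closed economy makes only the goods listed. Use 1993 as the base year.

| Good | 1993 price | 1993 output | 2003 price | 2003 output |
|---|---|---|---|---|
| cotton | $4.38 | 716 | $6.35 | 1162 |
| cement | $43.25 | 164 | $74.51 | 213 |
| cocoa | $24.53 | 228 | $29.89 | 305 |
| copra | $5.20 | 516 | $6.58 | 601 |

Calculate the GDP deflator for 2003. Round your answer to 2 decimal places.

Nominal GDP 2003 = 6.35·1162 + 74.51·213 + 29.89·305 + 6.58·601 = 36320.36.
Real GDP 2003 (at 1993 prices) = 4.38·1162 + 43.25·213 + 24.53·305 + 5.20·601 = 24908.66.
Deflator = Nominal/Real × 100 = 36320.36/24908.66 × 100 = 145.814.

145.81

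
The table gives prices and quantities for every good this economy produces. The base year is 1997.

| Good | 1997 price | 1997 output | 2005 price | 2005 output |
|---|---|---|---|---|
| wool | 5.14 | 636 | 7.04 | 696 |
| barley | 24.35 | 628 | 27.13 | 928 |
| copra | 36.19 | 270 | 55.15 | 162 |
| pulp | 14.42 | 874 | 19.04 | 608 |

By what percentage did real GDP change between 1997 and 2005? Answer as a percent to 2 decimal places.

-0.32%

Real GDP 1997 = Nominal GDP 1997 = 5.14·636 + 24.35·628 + 36.19·270 + 14.42·874 = 40935.22.
Real GDP 2005 (at 1997 prices) = 5.14·696 + 24.35·928 + 36.19·162 + 14.42·608 = 40804.38.
Real growth = 40804.38/40935.22 − 1 = -0.0032.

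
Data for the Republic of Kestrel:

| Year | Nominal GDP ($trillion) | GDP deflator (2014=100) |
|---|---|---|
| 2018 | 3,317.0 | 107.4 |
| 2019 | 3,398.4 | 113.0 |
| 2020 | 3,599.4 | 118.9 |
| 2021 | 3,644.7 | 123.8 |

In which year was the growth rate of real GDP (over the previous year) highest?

2020

2019: real = 3398.4/1.130 = 3007.43; growth vs 2018 (3088.45) = -2.62%.
2020: real = 3599.4/1.189 = 3027.25; growth vs 2019 (3007.43) = 0.66%.
2021: real = 3644.7/1.238 = 2944.02; growth vs 2020 (3027.25) = -2.75%.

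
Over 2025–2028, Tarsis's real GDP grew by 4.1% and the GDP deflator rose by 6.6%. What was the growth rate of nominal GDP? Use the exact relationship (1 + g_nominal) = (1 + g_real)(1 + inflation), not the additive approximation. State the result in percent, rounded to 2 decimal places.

(1 + g_nom) = (1 + g_real)(1 + π) = 1.0410 × 1.0660 = 1.10971.

10.97%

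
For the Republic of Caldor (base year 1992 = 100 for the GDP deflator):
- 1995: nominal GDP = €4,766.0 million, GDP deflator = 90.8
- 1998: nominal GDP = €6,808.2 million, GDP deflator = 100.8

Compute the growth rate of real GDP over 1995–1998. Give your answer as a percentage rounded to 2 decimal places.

28.68%

Deflate each year: 1995 → 4766.0/0.908 = 5248.90; 1998 → 6808.2/1.008 = 6754.17.
So real GDP changed by 6754.17/5248.90 − 1 = 0.2868, i.e. 28.68%.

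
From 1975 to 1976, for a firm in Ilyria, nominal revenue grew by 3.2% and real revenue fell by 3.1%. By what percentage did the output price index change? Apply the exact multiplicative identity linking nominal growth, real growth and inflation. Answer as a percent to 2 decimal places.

6.50%

(1 + g_nom) = (1 + g_real)(1 + π), so π = 1.0320 / 0.9690 − 1 = 0.06502.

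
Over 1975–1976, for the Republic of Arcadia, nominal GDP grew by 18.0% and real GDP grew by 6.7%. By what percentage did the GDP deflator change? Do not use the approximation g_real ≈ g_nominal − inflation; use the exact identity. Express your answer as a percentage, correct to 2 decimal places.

(1 + g_nom) = (1 + g_real)(1 + π), so π = 1.1800 / 1.0670 − 1 = 0.10590.

10.59%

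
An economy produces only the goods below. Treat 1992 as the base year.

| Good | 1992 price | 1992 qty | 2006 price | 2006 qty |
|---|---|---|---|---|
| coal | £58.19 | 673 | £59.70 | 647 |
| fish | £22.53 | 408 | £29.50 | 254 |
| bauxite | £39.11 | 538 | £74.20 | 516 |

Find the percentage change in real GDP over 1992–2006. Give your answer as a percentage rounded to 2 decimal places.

Real GDP 1992 = Nominal GDP 1992 = 58.19·673 + 22.53·408 + 39.11·538 = 69395.29.
Real GDP 2006 (at 1992 prices) = 58.19·647 + 22.53·254 + 39.11·516 = 63552.31.
Real growth = 63552.31/69395.29 − 1 = -0.0842.

-8.42%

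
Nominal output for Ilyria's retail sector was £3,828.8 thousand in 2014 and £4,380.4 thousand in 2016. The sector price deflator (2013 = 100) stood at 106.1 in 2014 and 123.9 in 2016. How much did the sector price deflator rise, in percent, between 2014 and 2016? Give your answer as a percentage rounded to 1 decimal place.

16.8%

Price-level change = 123.9 / 106.1 − 1 = 0.1678.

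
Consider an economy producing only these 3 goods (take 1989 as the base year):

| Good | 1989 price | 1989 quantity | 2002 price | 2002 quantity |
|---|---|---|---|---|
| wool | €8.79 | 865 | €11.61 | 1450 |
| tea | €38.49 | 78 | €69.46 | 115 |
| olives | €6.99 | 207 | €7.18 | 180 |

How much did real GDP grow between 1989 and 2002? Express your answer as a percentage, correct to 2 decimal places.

52.91%

Real GDP 1989 = Nominal GDP 1989 = 8.79·865 + 38.49·78 + 6.99·207 = 12052.50.
Real GDP 2002 (at 1989 prices) = 8.79·1450 + 38.49·115 + 6.99·180 = 18430.05.
Real growth = 18430.05/12052.50 − 1 = 0.5291.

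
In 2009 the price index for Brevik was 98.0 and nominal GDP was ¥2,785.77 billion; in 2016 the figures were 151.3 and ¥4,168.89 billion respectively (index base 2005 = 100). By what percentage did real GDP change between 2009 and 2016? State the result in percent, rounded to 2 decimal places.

Real GDP 2009 = 2785.77 / 0.980 = 2842.62.
Real GDP 2016 = 4168.89 / 1.513 = 2755.38.
Real growth = 2755.38 / 2842.62 − 1 = -0.0307.

-3.07%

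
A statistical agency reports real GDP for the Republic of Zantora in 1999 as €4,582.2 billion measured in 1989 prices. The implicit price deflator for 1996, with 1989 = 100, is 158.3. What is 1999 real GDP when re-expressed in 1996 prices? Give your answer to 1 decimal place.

€7,253.6 billion

Real GDP in 1996 prices = Real GDP in 1989 prices × (P_1996/P_1989) = 4582.2 × 1.583 = 7253.62.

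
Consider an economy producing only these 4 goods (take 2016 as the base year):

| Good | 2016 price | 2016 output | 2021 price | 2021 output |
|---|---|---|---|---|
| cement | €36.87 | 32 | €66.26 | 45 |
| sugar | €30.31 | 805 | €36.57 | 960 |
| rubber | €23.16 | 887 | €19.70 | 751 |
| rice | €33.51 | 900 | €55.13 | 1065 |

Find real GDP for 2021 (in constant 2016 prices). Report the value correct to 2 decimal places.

€83838.06

Real GDP 2021 = Σ (p_2016 × q_2021) = 36.87·45 + 30.31·960 + 23.16·751 + 33.51·1065 = 83838.06.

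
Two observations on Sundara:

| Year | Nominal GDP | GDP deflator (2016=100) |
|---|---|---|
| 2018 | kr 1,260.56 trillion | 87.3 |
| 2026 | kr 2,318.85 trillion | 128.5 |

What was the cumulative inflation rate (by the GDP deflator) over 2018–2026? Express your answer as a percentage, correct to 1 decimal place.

47.2%

Price-level change = 128.5 / 87.3 − 1 = 0.4719.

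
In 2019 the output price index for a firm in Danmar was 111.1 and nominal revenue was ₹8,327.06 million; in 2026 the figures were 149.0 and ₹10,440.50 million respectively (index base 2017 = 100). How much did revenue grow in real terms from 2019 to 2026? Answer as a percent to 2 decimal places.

Deflate each year: 2019 → 8327.06/1.111 = 7495.10; 2026 → 10440.50/1.490 = 7007.05.
So real revenue changed by 7007.05/7495.10 − 1 = -0.0651, i.e. -6.51%.

-6.51%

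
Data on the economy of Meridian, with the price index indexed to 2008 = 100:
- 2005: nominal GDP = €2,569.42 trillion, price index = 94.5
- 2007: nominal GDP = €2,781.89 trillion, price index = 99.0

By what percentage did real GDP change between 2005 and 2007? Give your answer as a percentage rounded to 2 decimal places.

Deflate each year: 2005 → 2569.42/0.945 = 2718.96; 2007 → 2781.89/0.990 = 2809.99.
So real GDP changed by 2809.99/2718.96 − 1 = 0.0335, i.e. 3.35%.

3.35%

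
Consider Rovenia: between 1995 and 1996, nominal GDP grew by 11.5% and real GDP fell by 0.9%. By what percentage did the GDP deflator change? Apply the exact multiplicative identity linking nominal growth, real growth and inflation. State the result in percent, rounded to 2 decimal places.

12.51%

(1 + g_nom) = (1 + g_real)(1 + π), so π = 1.1150 / 0.9910 − 1 = 0.12513.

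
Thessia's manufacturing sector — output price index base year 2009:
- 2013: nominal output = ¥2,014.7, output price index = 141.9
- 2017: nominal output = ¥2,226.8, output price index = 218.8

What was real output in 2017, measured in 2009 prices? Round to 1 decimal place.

Real output = Nominal / (output price index/100) = 2226.8 / 2.188 = 1017.73.

¥1,017.7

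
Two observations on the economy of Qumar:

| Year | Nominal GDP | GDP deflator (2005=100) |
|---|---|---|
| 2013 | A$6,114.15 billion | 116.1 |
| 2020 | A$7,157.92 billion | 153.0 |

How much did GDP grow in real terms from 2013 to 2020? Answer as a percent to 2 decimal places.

-11.16%

Real GDP 2013 = 6114.15 / 1.161 = 5266.28.
Real GDP 2020 = 7157.92 / 1.530 = 4678.38.
Real growth = 4678.38 / 5266.28 − 1 = -0.1116.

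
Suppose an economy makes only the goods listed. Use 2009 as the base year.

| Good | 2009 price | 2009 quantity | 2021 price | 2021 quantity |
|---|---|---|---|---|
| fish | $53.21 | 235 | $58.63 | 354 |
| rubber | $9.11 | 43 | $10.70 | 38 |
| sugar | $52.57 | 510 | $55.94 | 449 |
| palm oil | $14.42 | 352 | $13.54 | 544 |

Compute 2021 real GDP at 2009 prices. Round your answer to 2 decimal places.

$50630.93

Real GDP 2021 = Σ (p_2009 × q_2021) = 53.21·354 + 9.11·38 + 52.57·449 + 14.42·544 = 50630.93.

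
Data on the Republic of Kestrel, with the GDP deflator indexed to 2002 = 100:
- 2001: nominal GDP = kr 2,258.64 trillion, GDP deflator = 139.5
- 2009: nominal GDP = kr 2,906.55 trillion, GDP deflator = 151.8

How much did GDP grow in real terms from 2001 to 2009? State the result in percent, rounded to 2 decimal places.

18.26%

Deflate each year: 2001 → 2258.64/1.395 = 1619.10; 2009 → 2906.55/1.518 = 1914.72.
So real GDP changed by 1914.72/1619.10 − 1 = 0.1826, i.e. 18.26%.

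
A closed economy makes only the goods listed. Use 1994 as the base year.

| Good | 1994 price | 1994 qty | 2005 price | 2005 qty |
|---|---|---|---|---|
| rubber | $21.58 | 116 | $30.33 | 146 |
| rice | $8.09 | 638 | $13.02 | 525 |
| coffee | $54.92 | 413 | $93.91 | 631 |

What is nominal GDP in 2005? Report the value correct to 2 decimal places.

Nominal GDP 2005 = Σ (p_2005 × q_2005) = 30.33·146 + 13.02·525 + 93.91·631 = 70520.89.

$70520.89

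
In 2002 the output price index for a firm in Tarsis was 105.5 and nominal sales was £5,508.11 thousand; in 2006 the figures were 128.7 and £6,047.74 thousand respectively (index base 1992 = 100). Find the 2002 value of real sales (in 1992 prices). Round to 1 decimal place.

£5,221.0 thousand

Real sales = Nominal / (output price index/100) = 5508.11 / 1.055 = 5220.96.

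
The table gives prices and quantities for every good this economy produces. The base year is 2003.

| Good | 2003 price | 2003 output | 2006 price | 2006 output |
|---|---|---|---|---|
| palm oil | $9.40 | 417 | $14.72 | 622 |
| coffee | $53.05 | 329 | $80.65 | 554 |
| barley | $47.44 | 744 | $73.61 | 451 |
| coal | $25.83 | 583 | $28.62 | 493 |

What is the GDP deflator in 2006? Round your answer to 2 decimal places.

145.81

Nominal GDP 2006 = 14.72·622 + 80.65·554 + 73.61·451 + 28.62·493 = 101143.71.
Real GDP 2006 (at 2003 prices) = 9.40·622 + 53.05·554 + 47.44·451 + 25.83·493 = 69366.13.
Deflator = Nominal/Real × 100 = 101143.71/69366.13 × 100 = 145.811.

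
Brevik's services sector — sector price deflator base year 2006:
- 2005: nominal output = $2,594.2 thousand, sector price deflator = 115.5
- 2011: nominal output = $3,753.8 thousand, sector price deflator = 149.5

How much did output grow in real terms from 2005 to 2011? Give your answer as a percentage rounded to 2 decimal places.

11.79%

Real output 2005 = 2594.2 / 1.155 = 2246.06.
Real output 2011 = 3753.8 / 1.495 = 2510.90.
Real growth = 2510.90 / 2246.06 − 1 = 0.1179.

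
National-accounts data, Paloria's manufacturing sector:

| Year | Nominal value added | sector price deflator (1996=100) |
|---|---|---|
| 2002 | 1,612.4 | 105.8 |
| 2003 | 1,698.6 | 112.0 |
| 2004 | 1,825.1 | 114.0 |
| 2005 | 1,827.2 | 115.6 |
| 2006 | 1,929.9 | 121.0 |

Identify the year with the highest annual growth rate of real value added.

2003: real = 1698.6/1.120 = 1516.61; growth vs 2002 (1524.01) = -0.49%.
2004: real = 1825.1/1.140 = 1600.96; growth vs 2003 (1516.61) = 5.56%.
2005: real = 1827.2/1.156 = 1580.62; growth vs 2004 (1600.96) = -1.27%.
2006: real = 1929.9/1.210 = 1594.96; growth vs 2005 (1580.62) = 0.91%.

2004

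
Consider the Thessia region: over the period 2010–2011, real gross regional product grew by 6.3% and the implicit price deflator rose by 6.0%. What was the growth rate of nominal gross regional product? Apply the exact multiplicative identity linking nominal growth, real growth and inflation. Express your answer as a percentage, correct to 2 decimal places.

12.68%

(1 + g_nom) = (1 + g_real)(1 + π) = 1.0630 × 1.0600 = 1.12678.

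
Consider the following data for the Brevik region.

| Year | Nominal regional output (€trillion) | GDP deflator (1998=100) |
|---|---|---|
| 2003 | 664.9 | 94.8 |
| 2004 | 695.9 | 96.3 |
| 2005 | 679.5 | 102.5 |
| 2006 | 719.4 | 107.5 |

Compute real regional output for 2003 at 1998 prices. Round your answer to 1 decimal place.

€701.4 trillion

Real regional output 2003 = 664.9 / 0.948 = 701.37.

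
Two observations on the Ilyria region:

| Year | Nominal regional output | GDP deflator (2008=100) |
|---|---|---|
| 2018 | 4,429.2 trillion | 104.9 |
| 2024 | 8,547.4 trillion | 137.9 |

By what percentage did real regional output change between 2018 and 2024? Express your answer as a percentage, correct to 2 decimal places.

46.80%

Deflate each year: 2018 → 4429.2/1.049 = 4222.31; 2024 → 8547.4/1.379 = 6198.26.
So real regional output changed by 6198.26/4222.31 − 1 = 0.4680, i.e. 46.80%.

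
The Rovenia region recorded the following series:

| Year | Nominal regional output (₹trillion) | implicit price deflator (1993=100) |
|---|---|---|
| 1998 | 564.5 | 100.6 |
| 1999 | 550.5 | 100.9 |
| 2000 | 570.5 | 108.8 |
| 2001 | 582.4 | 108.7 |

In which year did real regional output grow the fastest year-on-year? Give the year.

2001

1999: real = 550.5/1.009 = 545.59; growth vs 1998 (561.13) = -2.77%.
2000: real = 570.5/1.088 = 524.36; growth vs 1999 (545.59) = -3.89%.
2001: real = 582.4/1.087 = 535.79; growth vs 2000 (524.36) = 2.18%.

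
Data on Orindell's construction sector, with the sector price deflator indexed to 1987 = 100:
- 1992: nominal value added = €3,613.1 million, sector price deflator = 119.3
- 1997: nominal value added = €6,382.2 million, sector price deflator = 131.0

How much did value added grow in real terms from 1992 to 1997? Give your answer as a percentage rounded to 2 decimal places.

60.86%

Real value added 1992 = 3613.1 / 1.193 = 3028.58.
Real value added 1997 = 6382.2 / 1.310 = 4871.91.
Real growth = 4871.91 / 3028.58 − 1 = 0.6086.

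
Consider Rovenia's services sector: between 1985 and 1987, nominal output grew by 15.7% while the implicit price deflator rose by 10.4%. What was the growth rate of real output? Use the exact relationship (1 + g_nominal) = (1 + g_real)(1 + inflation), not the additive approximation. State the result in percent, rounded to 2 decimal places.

4.80%

(1 + g_nom) = (1 + g_real)(1 + π), so g_real = 1.1570 / 1.1040 − 1 = 0.04801.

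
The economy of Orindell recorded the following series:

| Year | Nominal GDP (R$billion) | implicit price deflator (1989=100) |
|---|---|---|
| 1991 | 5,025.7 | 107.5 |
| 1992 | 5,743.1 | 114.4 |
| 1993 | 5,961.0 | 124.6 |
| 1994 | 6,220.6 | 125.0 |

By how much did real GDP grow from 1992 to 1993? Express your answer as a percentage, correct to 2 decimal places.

-4.70%

Real GDP 1992 = 5743.1/1.144 = 5020.19.
Real GDP 1993 = 5961.0/1.246 = 4784.11.
Change = 4784.11/5020.19 − 1 = -0.0470.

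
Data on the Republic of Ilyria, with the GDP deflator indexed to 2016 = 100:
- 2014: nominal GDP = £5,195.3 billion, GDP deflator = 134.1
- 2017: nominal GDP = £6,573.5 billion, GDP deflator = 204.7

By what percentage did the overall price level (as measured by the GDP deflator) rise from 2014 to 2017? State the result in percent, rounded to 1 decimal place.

52.6%

Price-level change = 204.7 / 134.1 − 1 = 0.5265.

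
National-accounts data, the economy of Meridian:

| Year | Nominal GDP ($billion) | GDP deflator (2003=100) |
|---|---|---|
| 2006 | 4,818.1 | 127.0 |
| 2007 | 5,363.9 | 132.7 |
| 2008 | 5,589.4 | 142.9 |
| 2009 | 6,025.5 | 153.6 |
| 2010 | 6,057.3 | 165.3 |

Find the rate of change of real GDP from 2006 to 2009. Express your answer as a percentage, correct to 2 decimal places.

3.40%

Real GDP 2006 = 4818.1/1.270 = 3793.78.
Real GDP 2009 = 6025.5/1.536 = 3922.85.
Change = 3922.85/3793.78 − 1 = 0.0340.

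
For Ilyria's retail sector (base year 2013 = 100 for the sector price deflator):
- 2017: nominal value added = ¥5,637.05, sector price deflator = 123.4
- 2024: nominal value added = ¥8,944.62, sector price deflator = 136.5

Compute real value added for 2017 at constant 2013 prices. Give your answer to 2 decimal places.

Real value added = Nominal / (sector price deflator/100) = 5637.05 / 1.234 = 4568.11.

¥4,568.11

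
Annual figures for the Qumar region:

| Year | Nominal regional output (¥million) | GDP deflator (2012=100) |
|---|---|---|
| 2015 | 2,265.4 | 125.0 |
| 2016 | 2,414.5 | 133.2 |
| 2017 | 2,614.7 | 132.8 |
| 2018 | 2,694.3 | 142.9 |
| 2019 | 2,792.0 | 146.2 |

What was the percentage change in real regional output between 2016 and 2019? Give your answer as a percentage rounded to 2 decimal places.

Real regional output 2016 = 2414.5/1.332 = 1812.69.
Real regional output 2019 = 2792.0/1.462 = 1909.71.
Change = 1909.71/1812.69 − 1 = 0.0535.

5.35%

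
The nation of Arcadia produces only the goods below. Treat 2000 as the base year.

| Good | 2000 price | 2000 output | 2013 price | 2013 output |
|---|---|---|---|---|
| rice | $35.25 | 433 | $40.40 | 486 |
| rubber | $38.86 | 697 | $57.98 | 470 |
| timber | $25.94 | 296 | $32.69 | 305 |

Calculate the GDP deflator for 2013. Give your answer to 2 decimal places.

Nominal GDP 2013 = 40.40·486 + 57.98·470 + 32.69·305 = 56855.45.
Real GDP 2013 (at 2000 prices) = 35.25·486 + 38.86·470 + 25.94·305 = 43307.40.
Deflator = Nominal/Real × 100 = 56855.45/43307.40 × 100 = 131.283.

131.28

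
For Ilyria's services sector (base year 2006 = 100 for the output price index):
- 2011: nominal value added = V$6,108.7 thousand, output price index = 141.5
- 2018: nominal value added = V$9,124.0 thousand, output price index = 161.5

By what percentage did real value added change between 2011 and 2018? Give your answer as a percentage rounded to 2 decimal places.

Deflate each year: 2011 → 6108.7/1.415 = 4317.10; 2018 → 9124.0/1.615 = 5649.54.
So real value added changed by 5649.54/4317.10 − 1 = 0.3086, i.e. 30.86%.

30.86%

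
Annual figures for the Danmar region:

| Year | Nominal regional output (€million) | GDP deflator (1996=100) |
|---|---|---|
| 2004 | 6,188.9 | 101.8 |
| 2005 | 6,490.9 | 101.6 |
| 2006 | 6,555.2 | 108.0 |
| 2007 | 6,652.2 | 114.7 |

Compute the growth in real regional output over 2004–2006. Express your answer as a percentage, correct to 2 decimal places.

-0.16%

Real regional output 2004 = 6188.9/1.018 = 6079.47.
Real regional output 2006 = 6555.2/1.080 = 6069.63.
Change = 6069.63/6079.47 − 1 = -0.0016.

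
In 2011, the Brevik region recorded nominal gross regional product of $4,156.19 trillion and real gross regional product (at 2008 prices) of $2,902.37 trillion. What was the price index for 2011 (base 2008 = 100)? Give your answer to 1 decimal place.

143.2

price index = (Nominal / Real) × 100 = 4156.19 / 2902.37 × 100 = 143.20.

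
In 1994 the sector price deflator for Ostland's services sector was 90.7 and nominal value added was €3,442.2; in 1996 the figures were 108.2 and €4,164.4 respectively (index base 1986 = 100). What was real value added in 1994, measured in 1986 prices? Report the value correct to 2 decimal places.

Real value added = Nominal / (sector price deflator/100) = 3442.2 / 0.907 = 3795.15.

€3,795.15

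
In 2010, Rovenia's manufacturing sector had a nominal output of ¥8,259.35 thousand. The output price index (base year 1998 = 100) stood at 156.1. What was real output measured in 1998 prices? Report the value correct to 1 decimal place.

Real output = Nominal / (output price index/100) = 8259.35 / 1.561 = 5291.06.

¥5,291.1 thousand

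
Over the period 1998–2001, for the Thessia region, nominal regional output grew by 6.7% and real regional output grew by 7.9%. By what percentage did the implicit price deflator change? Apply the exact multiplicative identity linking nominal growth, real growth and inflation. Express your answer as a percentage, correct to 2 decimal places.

(1 + g_nom) = (1 + g_real)(1 + π), so π = 1.0670 / 1.0790 − 1 = -0.01112.

-1.11%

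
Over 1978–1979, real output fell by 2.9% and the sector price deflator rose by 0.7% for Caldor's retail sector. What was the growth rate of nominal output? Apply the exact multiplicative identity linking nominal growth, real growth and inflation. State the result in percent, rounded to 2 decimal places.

(1 + g_nom) = (1 + g_real)(1 + π) = 0.9710 × 1.0070 = 0.97780.

-2.22%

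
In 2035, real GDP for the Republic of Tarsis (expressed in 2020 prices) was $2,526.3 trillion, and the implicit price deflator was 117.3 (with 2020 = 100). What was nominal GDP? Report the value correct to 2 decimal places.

Nominal GDP = Real × (implicit price deflator/100) = 2526.3 × 1.173 = 2963.35.

$2,963.35 trillion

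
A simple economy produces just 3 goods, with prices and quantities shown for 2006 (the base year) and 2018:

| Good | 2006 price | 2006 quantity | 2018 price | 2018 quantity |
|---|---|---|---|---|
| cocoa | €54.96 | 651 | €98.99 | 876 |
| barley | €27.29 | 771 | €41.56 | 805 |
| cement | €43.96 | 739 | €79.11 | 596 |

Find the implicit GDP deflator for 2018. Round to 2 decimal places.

Nominal GDP 2018 = 98.99·876 + 41.56·805 + 79.11·596 = 167320.60.
Real GDP 2018 (at 2006 prices) = 54.96·876 + 27.29·805 + 43.96·596 = 96313.57.
Deflator = Nominal/Real × 100 = 167320.60/96313.57 × 100 = 173.725.

173.72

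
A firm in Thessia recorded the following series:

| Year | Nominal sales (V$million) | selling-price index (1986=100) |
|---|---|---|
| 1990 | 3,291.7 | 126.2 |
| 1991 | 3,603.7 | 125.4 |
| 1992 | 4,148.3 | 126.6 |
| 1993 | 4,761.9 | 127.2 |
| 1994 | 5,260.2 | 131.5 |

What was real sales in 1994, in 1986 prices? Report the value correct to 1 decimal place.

V$4,000.2 million

Real sales 1994 = 5260.2 / 1.315 = 4000.15.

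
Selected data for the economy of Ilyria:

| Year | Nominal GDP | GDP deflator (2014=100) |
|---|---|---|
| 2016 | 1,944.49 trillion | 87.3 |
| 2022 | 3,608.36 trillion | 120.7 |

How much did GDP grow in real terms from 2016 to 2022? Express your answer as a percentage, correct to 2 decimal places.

34.22%

Real GDP 2016 = 1944.49 / 0.873 = 2227.37.
Real GDP 2022 = 3608.36 / 1.207 = 2989.53.
Real growth = 2989.53 / 2227.37 − 1 = 0.3422.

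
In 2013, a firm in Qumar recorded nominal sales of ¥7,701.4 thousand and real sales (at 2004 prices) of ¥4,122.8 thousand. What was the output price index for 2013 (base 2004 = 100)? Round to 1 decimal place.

output price index = (Nominal / Real) × 100 = 7701.4 / 4122.8 × 100 = 186.80.

186.8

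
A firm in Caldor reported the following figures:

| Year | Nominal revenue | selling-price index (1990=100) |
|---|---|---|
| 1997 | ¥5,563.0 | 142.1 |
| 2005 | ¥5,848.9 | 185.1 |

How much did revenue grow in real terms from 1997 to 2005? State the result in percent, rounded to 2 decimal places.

Real revenue 1997 = 5563.0 / 1.421 = 3914.85.
Real revenue 2005 = 5848.9 / 1.851 = 3159.86.
Real growth = 3159.86 / 3914.85 − 1 = -0.1929.

-19.29%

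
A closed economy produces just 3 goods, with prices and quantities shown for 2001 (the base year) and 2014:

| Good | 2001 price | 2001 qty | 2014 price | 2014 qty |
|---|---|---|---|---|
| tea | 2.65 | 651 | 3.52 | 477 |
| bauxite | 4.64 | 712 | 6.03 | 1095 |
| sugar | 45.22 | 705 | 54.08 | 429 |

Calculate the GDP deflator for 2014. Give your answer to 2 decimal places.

Nominal GDP 2014 = 3.52·477 + 6.03·1095 + 54.08·429 = 31482.21.
Real GDP 2014 (at 2001 prices) = 2.65·477 + 4.64·1095 + 45.22·429 = 25744.23.
Deflator = Nominal/Real × 100 = 31482.21/25744.23 × 100 = 122.288.

122.29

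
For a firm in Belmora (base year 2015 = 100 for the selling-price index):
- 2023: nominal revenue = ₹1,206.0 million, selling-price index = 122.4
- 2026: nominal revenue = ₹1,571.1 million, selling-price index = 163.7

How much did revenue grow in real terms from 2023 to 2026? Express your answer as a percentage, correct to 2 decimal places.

Real revenue 2023 = 1206.0 / 1.224 = 985.29.
Real revenue 2026 = 1571.1 / 1.637 = 959.74.
Real growth = 959.74 / 985.29 − 1 = -0.0259.

-2.59%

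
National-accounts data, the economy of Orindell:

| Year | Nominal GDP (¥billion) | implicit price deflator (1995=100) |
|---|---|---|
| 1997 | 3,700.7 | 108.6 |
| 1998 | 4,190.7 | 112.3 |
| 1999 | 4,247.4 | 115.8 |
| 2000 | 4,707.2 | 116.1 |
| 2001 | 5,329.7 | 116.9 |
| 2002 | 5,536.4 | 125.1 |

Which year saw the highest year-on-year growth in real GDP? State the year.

1998: real = 4190.7/1.123 = 3731.70; growth vs 1997 (3407.64) = 9.51%.
1999: real = 4247.4/1.158 = 3667.88; growth vs 1998 (3731.70) = -1.71%.
2000: real = 4707.2/1.161 = 4054.44; growth vs 1999 (3667.88) = 10.54%.
2001: real = 5329.7/1.169 = 4559.20; growth vs 2000 (4054.44) = 12.45%.
2002: real = 5536.4/1.251 = 4425.58; growth vs 2001 (4559.20) = -2.93%.

2001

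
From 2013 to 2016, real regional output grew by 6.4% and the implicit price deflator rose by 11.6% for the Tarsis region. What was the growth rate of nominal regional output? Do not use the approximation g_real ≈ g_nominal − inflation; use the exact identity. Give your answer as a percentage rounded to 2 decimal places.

(1 + g_nom) = (1 + g_real)(1 + π) = 1.0640 × 1.1160 = 1.18742.

18.74%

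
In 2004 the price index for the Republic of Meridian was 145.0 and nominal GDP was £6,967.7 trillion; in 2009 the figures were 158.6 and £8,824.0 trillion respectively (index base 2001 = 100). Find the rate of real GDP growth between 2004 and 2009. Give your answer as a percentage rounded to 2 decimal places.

15.78%

Real GDP 2004 = 6967.7 / 1.450 = 4805.31.
Real GDP 2009 = 8824.0 / 1.586 = 5563.68.
Real growth = 5563.68 / 4805.31 − 1 = 0.1578.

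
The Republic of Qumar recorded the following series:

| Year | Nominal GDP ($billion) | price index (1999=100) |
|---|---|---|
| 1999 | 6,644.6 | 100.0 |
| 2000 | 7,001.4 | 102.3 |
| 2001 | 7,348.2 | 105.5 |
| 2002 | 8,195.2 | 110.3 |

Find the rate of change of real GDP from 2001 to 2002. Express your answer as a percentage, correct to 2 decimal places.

Real GDP 2001 = 7348.2/1.055 = 6965.12.
Real GDP 2002 = 8195.2/1.103 = 7429.92.
Change = 7429.92/6965.12 − 1 = 0.0667.

6.67%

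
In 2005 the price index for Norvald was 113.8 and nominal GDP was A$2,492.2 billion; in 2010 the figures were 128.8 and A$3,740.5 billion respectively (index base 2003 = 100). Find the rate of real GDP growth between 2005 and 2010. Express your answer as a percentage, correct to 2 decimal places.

32.61%

Real GDP 2005 = 2492.2 / 1.138 = 2189.98.
Real GDP 2010 = 3740.5 / 1.288 = 2904.11.
Real growth = 2904.11 / 2189.98 − 1 = 0.3261.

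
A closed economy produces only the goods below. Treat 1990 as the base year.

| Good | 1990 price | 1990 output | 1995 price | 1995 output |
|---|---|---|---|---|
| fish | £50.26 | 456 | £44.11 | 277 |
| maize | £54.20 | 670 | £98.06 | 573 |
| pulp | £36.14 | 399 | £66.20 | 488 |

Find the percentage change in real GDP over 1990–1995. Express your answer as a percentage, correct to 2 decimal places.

-14.99%

Real GDP 1990 = Nominal GDP 1990 = 50.26·456 + 54.20·670 + 36.14·399 = 73652.42.
Real GDP 1995 (at 1990 prices) = 50.26·277 + 54.20·573 + 36.14·488 = 62614.94.
Real growth = 62614.94/73652.42 − 1 = -0.1499.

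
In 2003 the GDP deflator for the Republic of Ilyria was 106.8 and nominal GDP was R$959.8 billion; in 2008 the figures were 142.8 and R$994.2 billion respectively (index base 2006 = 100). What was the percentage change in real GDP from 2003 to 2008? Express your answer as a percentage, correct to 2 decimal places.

Deflate each year: 2003 → 959.8/1.068 = 898.69; 2008 → 994.2/1.428 = 696.22.
So real GDP changed by 696.22/898.69 − 1 = -0.2253, i.e. -22.53%.

-22.53%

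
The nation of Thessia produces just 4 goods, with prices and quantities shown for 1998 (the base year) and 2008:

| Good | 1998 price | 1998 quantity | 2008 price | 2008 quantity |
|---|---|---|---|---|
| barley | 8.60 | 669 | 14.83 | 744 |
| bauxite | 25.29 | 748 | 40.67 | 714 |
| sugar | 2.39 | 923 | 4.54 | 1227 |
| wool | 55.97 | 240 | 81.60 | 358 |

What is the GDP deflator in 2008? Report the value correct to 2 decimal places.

Nominal GDP 2008 = 14.83·744 + 40.67·714 + 4.54·1227 + 81.60·358 = 74855.28.
Real GDP 2008 (at 1998 prices) = 8.60·744 + 25.29·714 + 2.39·1227 + 55.97·358 = 47425.25.
Deflator = Nominal/Real × 100 = 74855.28/47425.25 × 100 = 157.838.

157.84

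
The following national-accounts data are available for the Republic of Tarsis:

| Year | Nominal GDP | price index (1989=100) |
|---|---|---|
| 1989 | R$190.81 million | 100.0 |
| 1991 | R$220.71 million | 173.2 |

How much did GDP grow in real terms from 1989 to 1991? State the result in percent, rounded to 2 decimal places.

Real GDP 1989 = 190.81 / 1.000 = 190.81.
Real GDP 1991 = 220.71 / 1.732 = 127.43.
Real growth = 127.43 / 190.81 − 1 = -0.3322.

-33.22%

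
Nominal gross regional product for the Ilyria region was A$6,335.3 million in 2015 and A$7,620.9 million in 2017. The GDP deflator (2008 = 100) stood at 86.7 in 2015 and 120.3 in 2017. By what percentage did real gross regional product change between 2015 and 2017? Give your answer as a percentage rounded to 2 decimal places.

Deflate each year: 2015 → 6335.3/0.867 = 7307.15; 2017 → 7620.9/1.203 = 6334.91.
So real gross regional product changed by 6334.91/7307.15 − 1 = -0.1331, i.e. -13.31%.

-13.31%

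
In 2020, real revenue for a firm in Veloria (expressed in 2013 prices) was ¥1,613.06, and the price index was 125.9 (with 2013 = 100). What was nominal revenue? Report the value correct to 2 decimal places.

Nominal revenue = Real × (price index/100) = 1613.06 × 1.259 = 2030.84.

¥2,030.84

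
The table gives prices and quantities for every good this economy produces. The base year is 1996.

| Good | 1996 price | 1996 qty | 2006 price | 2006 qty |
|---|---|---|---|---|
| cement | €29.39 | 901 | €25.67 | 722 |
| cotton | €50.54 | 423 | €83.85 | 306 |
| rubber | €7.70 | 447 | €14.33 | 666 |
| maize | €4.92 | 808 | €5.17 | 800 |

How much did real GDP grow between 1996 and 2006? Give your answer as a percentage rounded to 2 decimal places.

Real GDP 1996 = Nominal GDP 1996 = 29.39·901 + 50.54·423 + 7.70·447 + 4.92·808 = 55276.07.
Real GDP 2006 (at 1996 prices) = 29.39·722 + 50.54·306 + 7.70·666 + 4.92·800 = 45749.02.
Real growth = 45749.02/55276.07 − 1 = -0.1724.

-17.24%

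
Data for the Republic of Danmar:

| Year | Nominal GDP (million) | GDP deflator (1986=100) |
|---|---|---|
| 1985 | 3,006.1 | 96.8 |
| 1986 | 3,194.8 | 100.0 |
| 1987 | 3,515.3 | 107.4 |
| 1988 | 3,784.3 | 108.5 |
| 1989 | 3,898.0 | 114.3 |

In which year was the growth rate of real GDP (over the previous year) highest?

1988

1986: real = 3194.8/1.000 = 3194.80; growth vs 1985 (3105.48) = 2.88%.
1987: real = 3515.3/1.074 = 3273.09; growth vs 1986 (3194.80) = 2.45%.
1988: real = 3784.3/1.085 = 3487.83; growth vs 1987 (3273.09) = 6.56%.
1989: real = 3898.0/1.143 = 3410.32; growth vs 1988 (3487.83) = -2.22%.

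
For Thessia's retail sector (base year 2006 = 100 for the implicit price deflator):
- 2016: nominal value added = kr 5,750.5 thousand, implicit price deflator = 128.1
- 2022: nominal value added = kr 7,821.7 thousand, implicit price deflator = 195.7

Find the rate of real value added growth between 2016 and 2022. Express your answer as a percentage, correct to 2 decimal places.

Real value added 2016 = 5750.5 / 1.281 = 4489.07.
Real value added 2022 = 7821.7 / 1.957 = 3996.78.
Real growth = 3996.78 / 4489.07 − 1 = -0.1097.

-10.97%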